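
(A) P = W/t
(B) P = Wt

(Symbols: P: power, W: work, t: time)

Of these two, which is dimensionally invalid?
(B)

(A) P = W/t: LHS [L^2 M T^-3], RHS [L^2 M T^-3] ✓
(B) P = Wt: LHS [L^2 M T^-3], RHS [L^2 M T^-1] ✗

Expression (B) P = Wt is dimensionally incorrect.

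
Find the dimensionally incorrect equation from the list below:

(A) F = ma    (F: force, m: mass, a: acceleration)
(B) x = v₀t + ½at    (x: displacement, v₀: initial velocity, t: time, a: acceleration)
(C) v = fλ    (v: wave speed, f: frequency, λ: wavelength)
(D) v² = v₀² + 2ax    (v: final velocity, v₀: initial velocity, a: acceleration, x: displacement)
(B) x = v₀t + ½at

The equation (B) x = v₀t + ½at is dimensionally incorrect.

LHS (x): [L]
RHS terms:
  - v₀t: [L] ✓
  - ½at: [L T^-1] ✗ (does not match LHS)

The dimensions do not match. The other three equations balance.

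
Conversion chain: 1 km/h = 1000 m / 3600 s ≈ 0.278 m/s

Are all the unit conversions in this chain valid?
The chain is correct (no errors).

Correct: 1 km = 1000 m, 1 h = 3600 s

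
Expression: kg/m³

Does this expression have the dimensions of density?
Yes

The expression kg/m³ has dimensions [L^-3 M], which is exactly density [L^-3 M].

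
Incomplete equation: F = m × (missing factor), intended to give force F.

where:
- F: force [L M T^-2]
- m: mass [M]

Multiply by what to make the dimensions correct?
a (acceleration), dimensions [L T^-2]

F has dimensions [L M T^-2] and m has dimensions [M].
The missing factor must have dimensions [L M T^-2] / [M] = [L T^-2], i.e. acceleration (a).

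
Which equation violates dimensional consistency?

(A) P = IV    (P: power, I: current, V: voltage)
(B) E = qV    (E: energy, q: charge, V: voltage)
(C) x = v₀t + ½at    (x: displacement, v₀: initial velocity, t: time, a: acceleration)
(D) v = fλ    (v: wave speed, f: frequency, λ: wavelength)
(C) x = v₀t + ½at

The equation (C) x = v₀t + ½at is dimensionally incorrect.

LHS (x): [L]
RHS terms:
  - v₀t: [L] ✓
  - ½at: [L T^-1] ✗ (does not match LHS)

The dimensions do not match. The other three equations balance.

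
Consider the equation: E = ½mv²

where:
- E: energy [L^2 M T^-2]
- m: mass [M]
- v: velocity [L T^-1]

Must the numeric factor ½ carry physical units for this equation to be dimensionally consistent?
No

E has dimensions [L^2 M T^-2] and mv² already has dimensions [L^2 M T^-2], so the equation balances without ½ contributing any dimensions. ½ is a pure (dimensionless) number; changing or removing it would not affect dimensional consistency.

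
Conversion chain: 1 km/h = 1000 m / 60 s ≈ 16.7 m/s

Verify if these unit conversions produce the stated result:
The chain is incorrect (it contains an error).

Incorrect: 1 h = 3600 s, not 60 s (1 km/h ≈ 0.278 m/s)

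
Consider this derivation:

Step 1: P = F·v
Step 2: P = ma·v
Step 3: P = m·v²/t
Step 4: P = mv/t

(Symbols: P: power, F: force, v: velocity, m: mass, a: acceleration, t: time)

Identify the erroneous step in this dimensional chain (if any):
Step 4

Step 1: P = F·v → LHS [L^2 M T^-3], RHS [L^2 M T^-3] ✓
Step 2: P = ma·v → LHS [L^2 M T^-3], RHS [L^2 M T^-3] ✓
Step 3: P = m·v²/t → LHS [L^2 M T^-3], RHS [L^2 M T^-3] ✓
Step 4: P = mv/t → LHS [L^2 M T^-3], RHS [L M T^-2] ✗

The first dimensional inconsistency appears in step 4: P = mv/t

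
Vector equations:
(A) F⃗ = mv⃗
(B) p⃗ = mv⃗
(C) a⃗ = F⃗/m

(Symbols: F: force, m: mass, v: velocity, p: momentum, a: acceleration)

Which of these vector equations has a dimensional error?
(A) F⃗ = mv⃗

(A) F⃗ = mv⃗: LHS [L M T^-2], RHS [L M T^-1] ✗ — mass times velocity is momentum, not force; should be ma⃗
(B) p⃗ = mv⃗: LHS [L M T^-1], RHS [L M T^-1] ✓ — mass (scalar) times velocity (vector)
(C) a⃗ = F⃗/m: LHS [L T^-2], RHS [L T^-2] ✓ — force (vector) divided by mass (scalar)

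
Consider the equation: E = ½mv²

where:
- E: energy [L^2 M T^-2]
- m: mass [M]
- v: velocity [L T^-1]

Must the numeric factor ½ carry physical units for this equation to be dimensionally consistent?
No

E has dimensions [L^2 M T^-2] and mv² already has dimensions [L^2 M T^-2], so the equation balances without ½ contributing any dimensions. ½ is a pure (dimensionless) number; changing or removing it would not affect dimensional consistency.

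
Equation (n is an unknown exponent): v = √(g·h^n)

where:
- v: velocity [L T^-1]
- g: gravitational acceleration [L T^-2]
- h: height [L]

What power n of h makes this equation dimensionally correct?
n = 1

v has dimensions [L T^-1]; h has dimensions [L].
With n = 1: √(g·h^1) has dimensions [L T^-1], matching the LHS ✓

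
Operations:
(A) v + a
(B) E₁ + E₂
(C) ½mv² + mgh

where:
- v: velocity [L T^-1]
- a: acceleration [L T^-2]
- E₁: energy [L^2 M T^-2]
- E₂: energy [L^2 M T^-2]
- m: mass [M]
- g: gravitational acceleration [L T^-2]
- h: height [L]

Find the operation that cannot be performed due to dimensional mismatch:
(A) v + a

(A) v + a: v [L T^-1] and a [L T^-2] — different dimensions cannot be added/subtracted ✗
(B) E₁ + E₂: E₁ [L^2 M T^-2] and E₂ [L^2 M T^-2] — same dimensions ✓
(C) ½mv² + mgh: ½mv² [L^2 M T^-2] and mgh [L^2 M T^-2] — same dimensions ✓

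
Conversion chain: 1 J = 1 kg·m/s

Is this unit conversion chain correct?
The chain is incorrect (it contains an error).

Incorrect: Joule is kg·m²/s², not kg·m/s (that is momentum)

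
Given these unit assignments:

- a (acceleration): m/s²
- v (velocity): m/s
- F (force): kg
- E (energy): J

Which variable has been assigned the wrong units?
F

The variable F (force) should have units N, not kg.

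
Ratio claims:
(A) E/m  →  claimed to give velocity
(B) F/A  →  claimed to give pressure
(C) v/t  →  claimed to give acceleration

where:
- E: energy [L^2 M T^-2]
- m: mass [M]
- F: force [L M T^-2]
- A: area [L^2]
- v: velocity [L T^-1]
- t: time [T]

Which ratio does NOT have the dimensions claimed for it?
(A) E/m does not give velocity

(A) E/m: [L^2 T^-2] ≠ velocity [L T^-1] ✗
(B) F/A: [L^-1 M T^-2] = pressure [L^-1 M T^-2] ✓
(C) v/t: [L T^-2] = acceleration [L T^-2] ✓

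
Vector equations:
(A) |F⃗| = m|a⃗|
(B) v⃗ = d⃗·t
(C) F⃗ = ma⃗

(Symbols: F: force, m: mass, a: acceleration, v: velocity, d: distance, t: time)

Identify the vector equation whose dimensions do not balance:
(B) v⃗ = d⃗·t

(A) |F⃗| = m|a⃗|: LHS [L M T^-2], RHS [L M T^-2] ✓ — magnitudes of vectors are scalars
(B) v⃗ = d⃗·t: LHS [L T^-1], RHS [L T] ✗ — velocity is displacement per time; should be d⃗/t
(C) F⃗ = ma⃗: LHS [L M T^-2], RHS [L M T^-2] ✓ — Force and acceleration are vectors, mass is a scalar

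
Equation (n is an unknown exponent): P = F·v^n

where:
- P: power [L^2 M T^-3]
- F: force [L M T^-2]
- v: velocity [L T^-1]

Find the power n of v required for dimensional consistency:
n = 1

P has dimensions [L^2 M T^-3]; v has dimensions [L T^-1].
The rest of the RHS has dimensions [L M T^-2], so v^n must supply [L T^-1].
With n = 1: F·v^1 has dimensions [L^2 M T^-3], matching the LHS ✓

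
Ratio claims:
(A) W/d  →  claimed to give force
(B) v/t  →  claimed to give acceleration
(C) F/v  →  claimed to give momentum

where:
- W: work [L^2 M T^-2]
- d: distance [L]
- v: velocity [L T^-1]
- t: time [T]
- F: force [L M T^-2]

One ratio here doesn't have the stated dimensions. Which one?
(C) F/v does not give momentum

(A) W/d: [L M T^-2] = force [L M T^-2] ✓
(B) v/t: [L T^-2] = acceleration [L T^-2] ✓
(C) F/v: [M T^-1] ≠ momentum [L M T^-1] ✗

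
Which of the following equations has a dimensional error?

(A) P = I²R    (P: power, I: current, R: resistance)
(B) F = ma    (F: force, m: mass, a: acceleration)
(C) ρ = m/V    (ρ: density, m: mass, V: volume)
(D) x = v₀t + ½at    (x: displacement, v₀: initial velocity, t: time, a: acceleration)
(D) x = v₀t + ½at

The equation (D) x = v₀t + ½at is dimensionally incorrect.

LHS (x): [L]
RHS terms:
  - v₀t: [L] ✓
  - ½at: [L T^-1] ✗ (does not match LHS)

The dimensions do not match. The other three equations balance.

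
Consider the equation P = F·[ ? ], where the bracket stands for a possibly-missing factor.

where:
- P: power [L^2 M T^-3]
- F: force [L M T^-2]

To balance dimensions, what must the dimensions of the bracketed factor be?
[L T^-1] — velocity (e.g. v)

P has dimensions [L^2 M T^-3]; F has dimensions [L M T^-2].
The bracketed factor must supply [L^2 M T^-3] / [L M T^-2] = [L T^-1].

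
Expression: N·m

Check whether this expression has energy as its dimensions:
Yes

The expression N·m has dimensions [L^2 M T^-2], which is exactly energy [L^2 M T^-2].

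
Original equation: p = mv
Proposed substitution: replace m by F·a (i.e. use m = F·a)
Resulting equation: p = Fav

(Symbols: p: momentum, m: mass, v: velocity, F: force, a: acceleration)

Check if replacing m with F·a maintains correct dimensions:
No

[m] = [M] and [F·a] = [L^2 M T^-4]. These differ, so the substitution replaces a quantity by one of different dimensions and the result p = Fav has LHS [L M T^-1] vs RHS [L^3 M T^-5] — inconsistent.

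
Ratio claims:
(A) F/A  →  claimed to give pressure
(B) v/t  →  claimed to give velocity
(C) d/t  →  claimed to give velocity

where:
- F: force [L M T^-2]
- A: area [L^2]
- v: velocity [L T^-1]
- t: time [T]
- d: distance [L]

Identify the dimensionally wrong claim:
(B) v/t does not give velocity

(A) F/A: [L^-1 M T^-2] = pressure [L^-1 M T^-2] ✓
(B) v/t: [L T^-2] ≠ velocity [L T^-1] ✗
(C) d/t: [L T^-1] = velocity [L T^-1] ✓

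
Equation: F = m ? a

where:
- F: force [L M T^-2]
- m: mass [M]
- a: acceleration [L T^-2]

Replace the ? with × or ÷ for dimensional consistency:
multiplication (×): F = m × a

F [L M T^-2]; m [M]; a [L T^-2].
m × a → [L M T^-2] ✓
m ÷ a → [L^-1 M T^2] ✗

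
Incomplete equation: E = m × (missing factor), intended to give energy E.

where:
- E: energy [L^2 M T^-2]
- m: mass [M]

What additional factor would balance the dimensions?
v² (velocity squared), dimensions [L^2 T^-2]

E has dimensions [L^2 M T^-2] and m has dimensions [M].
The missing factor must have dimensions [L^2 M T^-2] / [M] = [L^2 T^-2], i.e. velocity squared (v²).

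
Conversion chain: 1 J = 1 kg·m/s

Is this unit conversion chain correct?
The chain is incorrect (it contains an error).

Incorrect: Joule is kg·m²/s², not kg·m/s (that is momentum)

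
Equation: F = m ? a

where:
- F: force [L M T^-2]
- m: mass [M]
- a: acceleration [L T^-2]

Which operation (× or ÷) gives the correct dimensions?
multiplication (×): F = m × a

F [L M T^-2]; m [M]; a [L T^-2].
m × a → [L M T^-2] ✓
m ÷ a → [L^-1 M T^2] ✗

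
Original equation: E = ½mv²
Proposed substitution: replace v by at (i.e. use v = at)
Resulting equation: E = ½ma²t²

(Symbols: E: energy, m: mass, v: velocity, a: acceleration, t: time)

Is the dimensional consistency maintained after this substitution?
Yes

[v] = [L T^-1] and [at] = [L T^-1]. These match, so the substitution replaces a quantity by one of the same dimensions and the result E = ½ma²t² has LHS [L^2 M T^-2] vs RHS [L^2 M T^-2] — still consistent.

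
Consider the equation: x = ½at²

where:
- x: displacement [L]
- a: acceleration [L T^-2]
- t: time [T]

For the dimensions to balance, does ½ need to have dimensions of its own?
No

x has dimensions [L] and at² already has dimensions [L], so the equation balances without ½ contributing any dimensions. ½ is a pure (dimensionless) number; changing or removing it would not affect dimensional consistency.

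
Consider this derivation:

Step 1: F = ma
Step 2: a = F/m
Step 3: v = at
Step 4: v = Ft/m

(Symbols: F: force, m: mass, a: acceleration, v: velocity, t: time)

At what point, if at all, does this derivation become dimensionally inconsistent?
No step introduces an error — all steps are dimensionally consistent.

Step 1: F = ma → LHS [L M T^-2], RHS [L M T^-2] ✓
Step 2: a = F/m → LHS [L T^-2], RHS [L T^-2] ✓
Step 3: v = at → LHS [L T^-1], RHS [L T^-1] ✓
Step 4: v = Ft/m → LHS [L T^-1], RHS [L T^-1] ✓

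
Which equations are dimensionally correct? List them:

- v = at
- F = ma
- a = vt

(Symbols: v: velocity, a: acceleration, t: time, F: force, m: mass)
Dimensionally correct: v = at, F = ma
Dimensionally incorrect: a = vt
Ordered (correct first, then incorrect): v = at, F = ma, a = vt

- v = at: LHS [L T^-1], RHS [L T^-1] → correct ✓
- F = ma: LHS [L M T^-2], RHS [L M T^-2] → correct ✓
- a = vt: LHS [L T^-2], RHS [L] → incorrect ✗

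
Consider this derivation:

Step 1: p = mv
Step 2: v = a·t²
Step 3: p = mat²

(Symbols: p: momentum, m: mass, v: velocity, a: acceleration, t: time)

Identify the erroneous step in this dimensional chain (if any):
Step 2

Step 1: p = mv → LHS [L M T^-1], RHS [L M T^-1] ✓
Step 2: v = a·t² → LHS [L T^-1], RHS [L] ✗

The first dimensional inconsistency appears in step 2: v = a·t²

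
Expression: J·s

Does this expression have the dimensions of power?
No

The expression J·s has dimensions [L^2 M T^-1], but power has dimensions [L^2 M T^-3].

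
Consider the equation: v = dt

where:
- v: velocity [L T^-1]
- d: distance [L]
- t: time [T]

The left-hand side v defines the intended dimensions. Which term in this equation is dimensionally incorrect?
The right-hand side term dt

v has dimensions [L T^-1], but dt has dimensions [L T], so the term dt is dimensionally wrong for v.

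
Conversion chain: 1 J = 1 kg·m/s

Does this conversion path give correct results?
The chain is incorrect (it contains an error).

Incorrect: Joule is kg·m²/s², not kg·m/s (that is momentum)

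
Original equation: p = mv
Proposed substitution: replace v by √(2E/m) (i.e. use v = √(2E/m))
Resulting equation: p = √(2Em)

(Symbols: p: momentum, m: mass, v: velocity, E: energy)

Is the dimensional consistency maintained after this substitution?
Yes

[v] = [L T^-1] and [√(2E/m)] = [L T^-1]. These match, so the substitution replaces a quantity by one of the same dimensions and the result p = √(2Em) has LHS [L M T^-1] vs RHS [L M T^-1] — still consistent.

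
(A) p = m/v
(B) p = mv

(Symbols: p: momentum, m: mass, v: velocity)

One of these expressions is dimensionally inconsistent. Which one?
(A)

(A) p = m/v: LHS [L M T^-1], RHS [L^-1 M T] ✗
(B) p = mv: LHS [L M T^-1], RHS [L M T^-1] ✓

Expression (A) p = m/v is dimensionally incorrect.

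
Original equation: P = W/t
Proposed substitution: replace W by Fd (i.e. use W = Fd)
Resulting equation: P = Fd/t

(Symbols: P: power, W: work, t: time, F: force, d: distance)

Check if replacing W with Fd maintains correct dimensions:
Yes

[W] = [L^2 M T^-2] and [Fd] = [L^2 M T^-2]. These match, so the substitution replaces a quantity by one of the same dimensions and the result P = Fd/t has LHS [L^2 M T^-3] vs RHS [L^2 M T^-3] — still consistent.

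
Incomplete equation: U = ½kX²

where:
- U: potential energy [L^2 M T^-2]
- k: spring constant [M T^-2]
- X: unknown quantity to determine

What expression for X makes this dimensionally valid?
X = x (displacement), dimensions [L]

U has dimensions [L^2 M T^-2]; the rest of the RHS (½k) has dimensions [M T^-2].
So X² must have dimensions [L^2], i.e. X has dimensions [L] — X = x (displacement).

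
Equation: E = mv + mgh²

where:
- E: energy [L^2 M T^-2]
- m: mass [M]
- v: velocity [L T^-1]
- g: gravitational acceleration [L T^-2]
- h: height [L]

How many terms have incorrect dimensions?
2

LHS E: [L^2 M T^-2]
- mv: [L M T^-1] ✗
- mgh²: [L^3 M T^-2] ✗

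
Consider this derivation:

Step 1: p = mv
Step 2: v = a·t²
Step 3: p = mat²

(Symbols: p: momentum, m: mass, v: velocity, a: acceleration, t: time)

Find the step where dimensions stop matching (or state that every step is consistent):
Step 2

Step 1: p = mv → LHS [L M T^-1], RHS [L M T^-1] ✓
Step 2: v = a·t² → LHS [L T^-1], RHS [L] ✗

The first dimensional inconsistency appears in step 2: v = a·t²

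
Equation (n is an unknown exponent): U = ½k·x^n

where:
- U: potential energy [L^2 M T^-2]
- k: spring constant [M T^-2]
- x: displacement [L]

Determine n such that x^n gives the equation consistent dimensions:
n = 2

U has dimensions [L^2 M T^-2]; x has dimensions [L].
The rest of the RHS has dimensions [M T^-2], so x^n must supply [L^2].
With n = 2: ½k·x^2 has dimensions [L^2 M T^-2], matching the LHS ✓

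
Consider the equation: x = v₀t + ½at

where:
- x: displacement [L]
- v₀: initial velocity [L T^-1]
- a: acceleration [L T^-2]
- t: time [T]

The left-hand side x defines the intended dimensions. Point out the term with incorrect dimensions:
The term ½at

Checking each RHS term against the LHS:
- v₀t: [L] — matches x [L] ✓
- ½at: [L T^-1] — does NOT match x [L] ✗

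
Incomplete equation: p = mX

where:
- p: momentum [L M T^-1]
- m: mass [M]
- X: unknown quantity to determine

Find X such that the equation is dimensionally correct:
X = v (velocity), dimensions [L T^-1]

p has dimensions [L M T^-1]; the rest of the RHS (m) has dimensions [M].
So X must have dimensions [L T^-1] — X = v (velocity).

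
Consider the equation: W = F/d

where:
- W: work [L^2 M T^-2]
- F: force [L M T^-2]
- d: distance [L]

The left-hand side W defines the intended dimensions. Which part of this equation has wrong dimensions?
The right-hand side term F/d

W has dimensions [L^2 M T^-2], but F/d has dimensions [M T^-2], so the term F/d is dimensionally wrong for W.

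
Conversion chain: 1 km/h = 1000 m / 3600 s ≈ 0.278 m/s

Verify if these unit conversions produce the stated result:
The chain is correct (no errors).

Correct: 1 km = 1000 m, 1 h = 3600 s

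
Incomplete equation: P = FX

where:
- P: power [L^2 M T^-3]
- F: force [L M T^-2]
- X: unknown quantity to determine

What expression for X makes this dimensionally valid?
X = v (velocity), dimensions [L T^-1]

P has dimensions [L^2 M T^-3]; the rest of the RHS (F) has dimensions [L M T^-2].
So X must have dimensions [L T^-1] — X = v (velocity).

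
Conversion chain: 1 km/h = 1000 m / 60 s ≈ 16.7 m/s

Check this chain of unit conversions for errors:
The chain is incorrect (it contains an error).

Incorrect: 1 h = 3600 s, not 60 s (1 km/h ≈ 0.278 m/s)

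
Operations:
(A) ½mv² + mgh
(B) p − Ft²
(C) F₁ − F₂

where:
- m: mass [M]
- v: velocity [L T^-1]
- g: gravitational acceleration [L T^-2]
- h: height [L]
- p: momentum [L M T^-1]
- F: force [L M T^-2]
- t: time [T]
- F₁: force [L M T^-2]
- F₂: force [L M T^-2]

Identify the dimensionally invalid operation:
(B) p − Ft²

(A) ½mv² + mgh: ½mv² [L^2 M T^-2] and mgh [L^2 M T^-2] — same dimensions ✓
(B) p − Ft²: p [L M T^-1] and Ft² [L M] — different dimensions cannot be added/subtracted ✗
(C) F₁ − F₂: F₁ [L M T^-2] and F₂ [L M T^-2] — same dimensions ✓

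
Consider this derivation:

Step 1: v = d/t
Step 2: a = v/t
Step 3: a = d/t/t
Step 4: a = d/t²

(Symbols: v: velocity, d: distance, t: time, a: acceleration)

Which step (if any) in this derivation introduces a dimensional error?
No step introduces an error — all steps are dimensionally consistent.

Step 1: v = d/t → LHS [L T^-1], RHS [L T^-1] ✓
Step 2: a = v/t → LHS [L T^-2], RHS [L T^-2] ✓
Step 3: a = d/t/t → LHS [L T^-2], RHS [L T^-2] ✓
Step 4: a = d/t² → LHS [L T^-2], RHS [L T^-2] ✓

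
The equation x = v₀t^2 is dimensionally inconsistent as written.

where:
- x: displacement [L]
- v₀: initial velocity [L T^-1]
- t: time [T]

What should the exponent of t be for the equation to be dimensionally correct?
The exponent of t should be 1: x = v₀t

The LHS x has dimensions [L]; t has dimensions [T].
As written, the RHS v₀t^2 (exponent 2 on t) has dimensions [L T], which does not match.
With exponent 1, the RHS v₀t has dimensions [L], matching the LHS.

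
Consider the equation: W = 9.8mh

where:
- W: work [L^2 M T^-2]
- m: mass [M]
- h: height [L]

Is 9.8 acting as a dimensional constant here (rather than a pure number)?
Yes

W has dimensions [L^2 M T^-2], while mh alone has dimensions [L M]. For the equation to balance, the factor 9.8 must carry dimensions [L T^-2] — it is a dimensional constant (a numerical value of a physical quantity with its units suppressed), not a pure number.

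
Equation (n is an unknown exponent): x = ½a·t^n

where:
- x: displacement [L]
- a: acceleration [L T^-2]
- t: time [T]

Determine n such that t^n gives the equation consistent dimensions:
n = 2

x has dimensions [L]; t has dimensions [T].
The rest of the RHS has dimensions [L T^-2], so t^n must supply [T^2].
With n = 2: ½a·t^2 has dimensions [L], matching the LHS ✓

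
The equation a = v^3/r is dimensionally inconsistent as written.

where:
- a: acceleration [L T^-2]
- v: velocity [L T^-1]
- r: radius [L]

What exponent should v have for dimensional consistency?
The exponent of v should be 2: a = v^2/r

The LHS a has dimensions [L T^-2]; v has dimensions [L T^-1].
As written, the RHS v^3/r (exponent 3 on v) has dimensions [L^2 T^-3], which does not match.
With exponent 2, the RHS v^2/r has dimensions [L T^-2], matching the LHS.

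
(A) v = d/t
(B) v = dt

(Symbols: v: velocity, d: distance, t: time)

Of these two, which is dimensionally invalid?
(B)

(A) v = d/t: LHS [L T^-1], RHS [L T^-1] ✓
(B) v = dt: LHS [L T^-1], RHS [L T] ✗

Expression (B) v = dt is dimensionally incorrect.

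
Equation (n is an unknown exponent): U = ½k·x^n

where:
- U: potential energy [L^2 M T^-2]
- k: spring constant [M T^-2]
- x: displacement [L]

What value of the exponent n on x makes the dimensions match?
n = 2

U has dimensions [L^2 M T^-2]; x has dimensions [L].
The rest of the RHS has dimensions [M T^-2], so x^n must supply [L^2].
With n = 2: ½k·x^2 has dimensions [L^2 M T^-2], matching the LHS ✓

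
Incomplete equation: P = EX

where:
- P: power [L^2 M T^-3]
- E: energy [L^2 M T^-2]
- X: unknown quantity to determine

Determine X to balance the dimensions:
X = f (inverse time / frequency (1/t)), dimensions [T^-1]

P has dimensions [L^2 M T^-3]; the rest of the RHS (E) has dimensions [L^2 M T^-2].
So X must have dimensions [T^-1] — X = f (inverse time / frequency (1/t)).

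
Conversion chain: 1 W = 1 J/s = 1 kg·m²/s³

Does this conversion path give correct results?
The chain is correct (no errors).

Correct: Watt is Joule per second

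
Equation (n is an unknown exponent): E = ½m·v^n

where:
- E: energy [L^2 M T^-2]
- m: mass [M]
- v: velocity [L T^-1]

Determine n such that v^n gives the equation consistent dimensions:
n = 2

E has dimensions [L^2 M T^-2]; v has dimensions [L T^-1].
The rest of the RHS has dimensions [M], so v^n must supply [L^2 T^-2].
With n = 2: ½m·v^2 has dimensions [L^2 M T^-2], matching the LHS ✓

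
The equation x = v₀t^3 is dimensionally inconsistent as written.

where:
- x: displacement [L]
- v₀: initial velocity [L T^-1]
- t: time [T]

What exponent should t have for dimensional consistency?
The exponent of t should be 1: x = v₀t

The LHS x has dimensions [L]; t has dimensions [T].
As written, the RHS v₀t^3 (exponent 3 on t) has dimensions [L T^2], which does not match.
With exponent 1, the RHS v₀t has dimensions [L], matching the LHS.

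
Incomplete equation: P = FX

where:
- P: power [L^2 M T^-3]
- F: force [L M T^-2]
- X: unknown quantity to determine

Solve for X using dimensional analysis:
X = v (velocity), dimensions [L T^-1]

P has dimensions [L^2 M T^-3]; the rest of the RHS (F) has dimensions [L M T^-2].
So X must have dimensions [L T^-1] — X = v (velocity).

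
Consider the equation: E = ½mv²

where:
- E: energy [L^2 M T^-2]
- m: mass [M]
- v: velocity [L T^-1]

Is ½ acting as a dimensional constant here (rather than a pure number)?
No

E has dimensions [L^2 M T^-2] and mv² already has dimensions [L^2 M T^-2], so the equation balances without ½ contributing any dimensions. ½ is a pure (dimensionless) number; changing or removing it would not affect dimensional consistency.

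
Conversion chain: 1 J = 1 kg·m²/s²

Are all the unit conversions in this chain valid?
The chain is correct (no errors).

Correct: Joule is defined as kg·m²/s²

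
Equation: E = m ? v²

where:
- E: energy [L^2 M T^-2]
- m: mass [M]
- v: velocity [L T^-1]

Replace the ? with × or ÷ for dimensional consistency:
multiplication (×): E = m × v²

E [L^2 M T^-2]; m [M]; v² [L^2 T^-2].
m × v² → [L^2 M T^-2] ✓
m ÷ v² → [L^-2 M T^2] ✗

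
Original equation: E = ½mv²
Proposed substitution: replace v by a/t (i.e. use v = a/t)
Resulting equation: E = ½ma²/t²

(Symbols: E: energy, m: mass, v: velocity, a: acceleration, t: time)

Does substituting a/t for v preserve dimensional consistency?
No

[v] = [L T^-1] and [a/t] = [L T^-3]. These differ, so the substitution replaces a quantity by one of different dimensions and the result E = ½ma²/t² has LHS [L^2 M T^-2] vs RHS [L^2 M T^-6] — inconsistent.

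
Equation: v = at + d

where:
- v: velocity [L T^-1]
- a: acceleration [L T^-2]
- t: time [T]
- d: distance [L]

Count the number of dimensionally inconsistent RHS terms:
1

LHS v: [L T^-1]
- at: [L T^-1] ✓
- d: [L] ✗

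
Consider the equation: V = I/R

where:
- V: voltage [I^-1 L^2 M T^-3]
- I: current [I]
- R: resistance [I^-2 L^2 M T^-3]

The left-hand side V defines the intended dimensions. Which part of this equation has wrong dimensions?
The right-hand side term I/R

V has dimensions [I^-1 L^2 M T^-3], but I/R has dimensions [I^3 L^-2 M^-1 T^3], so the term I/R is dimensionally wrong for V.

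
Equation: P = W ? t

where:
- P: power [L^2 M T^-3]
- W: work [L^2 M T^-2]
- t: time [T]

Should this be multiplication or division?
division (÷): P = W ÷ t

P [L^2 M T^-3]; W [L^2 M T^-2]; t [T].
W × t → [L^2 M T^-1] ✗
W ÷ t → [L^2 M T^-3] ✓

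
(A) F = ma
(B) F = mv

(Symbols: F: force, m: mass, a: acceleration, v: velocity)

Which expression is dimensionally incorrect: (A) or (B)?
(B)

(A) F = ma: LHS [L M T^-2], RHS [L M T^-2] ✓
(B) F = mv: LHS [L M T^-2], RHS [L M T^-1] ✗

Expression (B) F = mv is dimensionally incorrect.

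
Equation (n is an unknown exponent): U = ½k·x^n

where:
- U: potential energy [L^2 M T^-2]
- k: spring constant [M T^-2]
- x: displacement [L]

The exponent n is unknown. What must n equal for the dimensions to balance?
n = 2

U has dimensions [L^2 M T^-2]; x has dimensions [L].
The rest of the RHS has dimensions [M T^-2], so x^n must supply [L^2].
With n = 2: ½k·x^2 has dimensions [L^2 M T^-2], matching the LHS ✓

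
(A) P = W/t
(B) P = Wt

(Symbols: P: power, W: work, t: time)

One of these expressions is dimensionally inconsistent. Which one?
(B)

(A) P = W/t: LHS [L^2 M T^-3], RHS [L^2 M T^-3] ✓
(B) P = Wt: LHS [L^2 M T^-3], RHS [L^2 M T^-1] ✗

Expression (B) P = Wt is dimensionally incorrect.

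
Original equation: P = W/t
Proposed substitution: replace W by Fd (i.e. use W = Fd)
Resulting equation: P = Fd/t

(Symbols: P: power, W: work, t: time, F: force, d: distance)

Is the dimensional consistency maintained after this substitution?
Yes

[W] = [L^2 M T^-2] and [Fd] = [L^2 M T^-2]. These match, so the substitution replaces a quantity by one of the same dimensions and the result P = Fd/t has LHS [L^2 M T^-3] vs RHS [L^2 M T^-3] — still consistent.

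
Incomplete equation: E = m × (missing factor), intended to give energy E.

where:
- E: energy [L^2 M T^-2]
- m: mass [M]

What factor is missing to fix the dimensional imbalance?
v² (velocity squared), dimensions [L^2 T^-2]

E has dimensions [L^2 M T^-2] and m has dimensions [M].
The missing factor must have dimensions [L^2 M T^-2] / [M] = [L^2 T^-2], i.e. velocity squared (v²).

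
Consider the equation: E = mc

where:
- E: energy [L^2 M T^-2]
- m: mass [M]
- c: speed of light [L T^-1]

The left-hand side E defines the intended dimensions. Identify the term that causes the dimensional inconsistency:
The right-hand side term mc

E has dimensions [L^2 M T^-2], but mc has dimensions [L M T^-1], so the term mc is dimensionally wrong for E.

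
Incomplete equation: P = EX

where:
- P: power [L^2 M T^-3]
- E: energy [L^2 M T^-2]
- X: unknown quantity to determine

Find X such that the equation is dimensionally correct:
X = f (inverse time / frequency (1/t)), dimensions [T^-1]

P has dimensions [L^2 M T^-3]; the rest of the RHS (E) has dimensions [L^2 M T^-2].
So X must have dimensions [T^-1] — X = f (inverse time / frequency (1/t)).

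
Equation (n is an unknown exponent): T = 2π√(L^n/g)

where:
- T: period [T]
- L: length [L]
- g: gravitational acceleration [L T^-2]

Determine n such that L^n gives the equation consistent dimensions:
n = 1

T has dimensions [T]; L has dimensions [L].
With n = 1: 2π√(L^1/g) has dimensions [T], matching the LHS ✓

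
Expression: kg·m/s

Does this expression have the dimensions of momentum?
Yes

The expression kg·m/s has dimensions [L M T^-1], which is exactly momentum [L M T^-1].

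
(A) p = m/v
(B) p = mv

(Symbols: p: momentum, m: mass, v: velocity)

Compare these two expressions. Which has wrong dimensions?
(A)

(A) p = m/v: LHS [L M T^-1], RHS [L^-1 M T] ✗
(B) p = mv: LHS [L M T^-1], RHS [L M T^-1] ✓

Expression (A) p = m/v is dimensionally incorrect.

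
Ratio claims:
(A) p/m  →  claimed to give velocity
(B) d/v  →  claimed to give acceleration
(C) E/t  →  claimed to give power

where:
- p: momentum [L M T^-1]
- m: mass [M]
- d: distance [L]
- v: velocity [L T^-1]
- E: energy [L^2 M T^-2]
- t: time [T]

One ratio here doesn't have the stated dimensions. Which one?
(B) d/v does not give acceleration

(A) p/m: [L T^-1] = velocity [L T^-1] ✓
(B) d/v: [T] ≠ acceleration [L T^-2] ✗
(C) E/t: [L^2 M T^-3] = power [L^2 M T^-3] ✓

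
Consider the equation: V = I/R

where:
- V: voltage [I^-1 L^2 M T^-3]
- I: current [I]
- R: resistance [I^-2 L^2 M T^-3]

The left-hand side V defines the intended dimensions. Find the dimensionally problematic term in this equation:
The right-hand side term I/R

V has dimensions [I^-1 L^2 M T^-3], but I/R has dimensions [I^3 L^-2 M^-1 T^3], so the term I/R is dimensionally wrong for V.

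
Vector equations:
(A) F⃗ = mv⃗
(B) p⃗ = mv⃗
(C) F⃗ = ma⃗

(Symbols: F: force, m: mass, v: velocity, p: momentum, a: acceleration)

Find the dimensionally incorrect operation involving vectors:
(A) F⃗ = mv⃗

(A) F⃗ = mv⃗: LHS [L M T^-2], RHS [L M T^-1] ✗ — mass times velocity is momentum, not force; should be ma⃗
(B) p⃗ = mv⃗: LHS [L M T^-1], RHS [L M T^-1] ✓ — mass (scalar) times velocity (vector)
(C) F⃗ = ma⃗: LHS [L M T^-2], RHS [L M T^-2] ✓ — Force and acceleration are vectors, mass is a scalar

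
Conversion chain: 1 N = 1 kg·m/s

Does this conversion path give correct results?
The chain is incorrect (it contains an error).

Incorrect: Newton is kg·m/s², not kg·m/s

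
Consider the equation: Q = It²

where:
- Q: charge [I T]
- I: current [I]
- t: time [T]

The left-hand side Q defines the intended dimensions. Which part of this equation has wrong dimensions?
The right-hand side term It²

Q has dimensions [I T], but It² has dimensions [I T^2], so the term It² is dimensionally wrong for Q.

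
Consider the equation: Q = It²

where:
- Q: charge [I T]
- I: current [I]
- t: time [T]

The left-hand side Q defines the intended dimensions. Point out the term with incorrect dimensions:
The right-hand side term It²

Q has dimensions [I T], but It² has dimensions [I T^2], so the term It² is dimensionally wrong for Q.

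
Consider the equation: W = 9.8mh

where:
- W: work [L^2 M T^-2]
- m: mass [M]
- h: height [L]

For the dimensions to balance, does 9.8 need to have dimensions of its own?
Yes

W has dimensions [L^2 M T^-2], while mh alone has dimensions [L M]. For the equation to balance, the factor 9.8 must carry dimensions [L T^-2] — it is a dimensional constant (a numerical value of a physical quantity with its units suppressed), not a pure number.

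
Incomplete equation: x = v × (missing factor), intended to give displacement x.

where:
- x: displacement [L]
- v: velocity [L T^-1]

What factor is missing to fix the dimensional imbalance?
t (time), dimensions [T]

x has dimensions [L] and v has dimensions [L T^-1].
The missing factor must have dimensions [L] / [L T^-1] = [T], i.e. time (t).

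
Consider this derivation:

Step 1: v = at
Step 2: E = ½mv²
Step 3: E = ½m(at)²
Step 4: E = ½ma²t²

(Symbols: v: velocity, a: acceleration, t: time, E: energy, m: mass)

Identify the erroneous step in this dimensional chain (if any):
No step introduces an error — all steps are dimensionally consistent.

Step 1: v = at → LHS [L T^-1], RHS [L T^-1] ✓
Step 2: E = ½mv² → LHS [L^2 M T^-2], RHS [L^2 M T^-2] ✓
Step 3: E = ½m(at)² → LHS [L^2 M T^-2], RHS [L^2 M T^-2] ✓
Step 4: E = ½ma²t² → LHS [L^2 M T^-2], RHS [L^2 M T^-2] ✓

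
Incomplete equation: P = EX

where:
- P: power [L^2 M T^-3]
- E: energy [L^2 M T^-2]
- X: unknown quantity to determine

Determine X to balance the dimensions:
X = f (inverse time / frequency (1/t)), dimensions [T^-1]

P has dimensions [L^2 M T^-3]; the rest of the RHS (E) has dimensions [L^2 M T^-2].
So X must have dimensions [T^-1] — X = f (inverse time / frequency (1/t)).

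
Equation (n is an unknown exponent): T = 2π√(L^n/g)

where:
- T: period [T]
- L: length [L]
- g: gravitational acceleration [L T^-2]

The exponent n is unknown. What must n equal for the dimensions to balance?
n = 1

T has dimensions [T]; L has dimensions [L].
With n = 1: 2π√(L^1/g) has dimensions [T], matching the LHS ✓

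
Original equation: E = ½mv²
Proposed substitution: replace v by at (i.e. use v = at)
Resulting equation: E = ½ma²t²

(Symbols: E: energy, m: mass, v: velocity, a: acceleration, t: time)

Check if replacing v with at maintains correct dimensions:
Yes

[v] = [L T^-1] and [at] = [L T^-1]. These match, so the substitution replaces a quantity by one of the same dimensions and the result E = ½ma²t² has LHS [L^2 M T^-2] vs RHS [L^2 M T^-2] — still consistent.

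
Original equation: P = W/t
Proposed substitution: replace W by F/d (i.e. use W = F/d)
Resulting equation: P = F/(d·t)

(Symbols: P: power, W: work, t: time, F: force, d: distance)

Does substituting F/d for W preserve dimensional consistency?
No

[W] = [L^2 M T^-2] and [F/d] = [M T^-2]. These differ, so the substitution replaces a quantity by one of different dimensions and the result P = F/(d·t) has LHS [L^2 M T^-3] vs RHS [M T^-3] — inconsistent.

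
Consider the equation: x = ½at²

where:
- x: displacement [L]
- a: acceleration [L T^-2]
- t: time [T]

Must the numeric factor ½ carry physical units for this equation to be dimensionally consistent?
No

x has dimensions [L] and at² already has dimensions [L], so the equation balances without ½ contributing any dimensions. ½ is a pure (dimensionless) number; changing or removing it would not affect dimensional consistency.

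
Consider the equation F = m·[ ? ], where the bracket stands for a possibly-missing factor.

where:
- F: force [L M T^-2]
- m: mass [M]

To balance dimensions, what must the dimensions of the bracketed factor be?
[L T^-2] — acceleration (e.g. a)

F has dimensions [L M T^-2]; m has dimensions [M].
The bracketed factor must supply [L M T^-2] / [M] = [L T^-2].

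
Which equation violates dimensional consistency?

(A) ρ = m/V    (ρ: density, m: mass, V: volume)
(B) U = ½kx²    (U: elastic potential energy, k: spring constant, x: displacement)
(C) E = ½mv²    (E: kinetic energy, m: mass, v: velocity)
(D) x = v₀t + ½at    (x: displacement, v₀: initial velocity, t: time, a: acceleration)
(D) x = v₀t + ½at

The equation (D) x = v₀t + ½at is dimensionally incorrect.

LHS (x): [L]
RHS terms:
  - v₀t: [L] ✓
  - ½at: [L T^-1] ✗ (does not match LHS)

The dimensions do not match. The other three equations balance.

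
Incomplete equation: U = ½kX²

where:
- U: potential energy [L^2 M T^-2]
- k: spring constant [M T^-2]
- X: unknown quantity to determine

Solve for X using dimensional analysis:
X = x (displacement), dimensions [L]

U has dimensions [L^2 M T^-2]; the rest of the RHS (½k) has dimensions [M T^-2].
So X² must have dimensions [L^2], i.e. X has dimensions [L] — X = x (displacement).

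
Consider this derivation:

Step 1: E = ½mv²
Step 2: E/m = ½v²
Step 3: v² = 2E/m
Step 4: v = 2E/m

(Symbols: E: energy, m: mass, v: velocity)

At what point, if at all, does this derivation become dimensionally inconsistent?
Step 4

Step 1: E = ½mv² → LHS [L^2 M T^-2], RHS [L^2 M T^-2] ✓
Step 2: E/m = ½v² → LHS [L^2 T^-2], RHS [L^2 T^-2] ✓
Step 3: v² = 2E/m → LHS [L^2 T^-2], RHS [L^2 T^-2] ✓
Step 4: v = 2E/m → LHS [L T^-1], RHS [L^2 T^-2] ✗

The first dimensional inconsistency appears in step 4: v = 2E/m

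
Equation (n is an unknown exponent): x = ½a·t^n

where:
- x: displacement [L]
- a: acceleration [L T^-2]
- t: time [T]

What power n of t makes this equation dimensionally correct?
n = 2

x has dimensions [L]; t has dimensions [T].
The rest of the RHS has dimensions [L T^-2], so t^n must supply [T^2].
With n = 2: ½a·t^2 has dimensions [L], matching the LHS ✓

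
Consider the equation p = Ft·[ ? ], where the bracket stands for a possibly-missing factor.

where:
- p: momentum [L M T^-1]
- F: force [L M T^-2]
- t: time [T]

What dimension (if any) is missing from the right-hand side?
Nothing is missing — the bracketed factor must be dimensionless.

p has dimensions [L M T^-1] and Ft already has dimensions [L M T^-1], so p = Ft is dimensionally complete.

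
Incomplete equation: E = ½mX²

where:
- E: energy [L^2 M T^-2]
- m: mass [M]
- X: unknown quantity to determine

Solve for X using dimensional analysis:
X = v (velocity), dimensions [L T^-1]

E has dimensions [L^2 M T^-2]; the rest of the RHS (½m) has dimensions [M].
So X² must have dimensions [L^2 T^-2], i.e. X has dimensions [L T^-1] — X = v (velocity).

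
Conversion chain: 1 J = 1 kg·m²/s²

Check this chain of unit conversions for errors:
The chain is correct (no errors).

Correct: Joule is defined as kg·m²/s²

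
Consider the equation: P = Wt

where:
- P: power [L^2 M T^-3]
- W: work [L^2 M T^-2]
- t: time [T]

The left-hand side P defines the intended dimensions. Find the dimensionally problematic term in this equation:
The right-hand side term Wt

P has dimensions [L^2 M T^-3], but Wt has dimensions [L^2 M T^-1], so the term Wt is dimensionally wrong for P.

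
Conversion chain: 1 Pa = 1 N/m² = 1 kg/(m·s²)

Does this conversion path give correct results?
The chain is correct (no errors).

Correct: Pascal is Newton per square meter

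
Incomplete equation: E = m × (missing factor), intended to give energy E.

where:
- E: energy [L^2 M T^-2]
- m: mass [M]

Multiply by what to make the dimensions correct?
v² (velocity squared), dimensions [L^2 T^-2]

E has dimensions [L^2 M T^-2] and m has dimensions [M].
The missing factor must have dimensions [L^2 M T^-2] / [M] = [L^2 T^-2], i.e. velocity squared (v²).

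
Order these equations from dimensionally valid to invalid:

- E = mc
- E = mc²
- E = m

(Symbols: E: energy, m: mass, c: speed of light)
Dimensionally correct: E = mc²
Dimensionally incorrect: E = mc, E = m
Ordered (correct first, then incorrect): E = mc², E = mc, E = m

- E = mc: LHS [L^2 M T^-2], RHS [L M T^-1] → incorrect ✗
- E = mc²: LHS [L^2 M T^-2], RHS [L^2 M T^-2] → correct ✓
- E = m: LHS [L^2 M T^-2], RHS [M] → incorrect ✗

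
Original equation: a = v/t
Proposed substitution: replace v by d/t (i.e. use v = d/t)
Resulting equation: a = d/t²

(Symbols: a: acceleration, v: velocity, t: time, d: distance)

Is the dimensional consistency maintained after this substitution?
Yes

[v] = [L T^-1] and [d/t] = [L T^-1]. These match, so the substitution replaces a quantity by one of the same dimensions and the result a = d/t² has LHS [L T^-2] vs RHS [L T^-2] — still consistent.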